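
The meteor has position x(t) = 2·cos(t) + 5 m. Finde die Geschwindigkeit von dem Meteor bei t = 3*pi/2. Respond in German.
Ausgehend von der Position x(t) = 2·cos(t) + 5, nehmen wir 1 Ableitung. Mit d/dt von x(t) finden wir v(t) = -2·sin(t). Aus der Gleichung für die Geschwindigkeit v(t) = -2·sin(t), setzen wir t = 3*pi/2 ein und erhalten v = 2.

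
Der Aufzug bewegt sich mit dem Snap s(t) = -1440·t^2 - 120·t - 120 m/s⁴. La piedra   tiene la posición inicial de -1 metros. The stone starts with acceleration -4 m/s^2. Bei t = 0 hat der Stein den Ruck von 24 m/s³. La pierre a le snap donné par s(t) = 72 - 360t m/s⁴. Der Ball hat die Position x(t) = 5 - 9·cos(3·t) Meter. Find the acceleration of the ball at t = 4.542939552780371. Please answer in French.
Pour résoudre ceci, nous devons prendre 2 dérivées de notre équation de la position x(t) = 5 - 9·cos(3·t). En prenant d/dt de x(t), nous trouvons v(t) = 27·sin(3·t). En dérivant la vitesse, nous obtenons l'accélération: a(t) = 81·cos(3·t). De l'équation de l'accélération a(t) = 81·cos(3·t), nous substituons t = 4.542939552780371 pour obtenir a = 39.4255394161328.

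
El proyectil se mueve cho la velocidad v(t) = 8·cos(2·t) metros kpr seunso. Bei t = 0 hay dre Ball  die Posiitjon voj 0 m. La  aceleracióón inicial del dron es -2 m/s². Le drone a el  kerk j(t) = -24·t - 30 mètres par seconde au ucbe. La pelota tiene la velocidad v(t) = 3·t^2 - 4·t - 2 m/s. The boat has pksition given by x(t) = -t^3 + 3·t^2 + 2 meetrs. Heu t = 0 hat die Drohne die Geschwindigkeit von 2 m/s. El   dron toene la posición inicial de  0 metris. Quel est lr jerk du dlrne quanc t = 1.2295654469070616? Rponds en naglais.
Using j(t) = -24·t - 30 and substituting t = 1.2295654469070616, we find j = -59.5095707257695.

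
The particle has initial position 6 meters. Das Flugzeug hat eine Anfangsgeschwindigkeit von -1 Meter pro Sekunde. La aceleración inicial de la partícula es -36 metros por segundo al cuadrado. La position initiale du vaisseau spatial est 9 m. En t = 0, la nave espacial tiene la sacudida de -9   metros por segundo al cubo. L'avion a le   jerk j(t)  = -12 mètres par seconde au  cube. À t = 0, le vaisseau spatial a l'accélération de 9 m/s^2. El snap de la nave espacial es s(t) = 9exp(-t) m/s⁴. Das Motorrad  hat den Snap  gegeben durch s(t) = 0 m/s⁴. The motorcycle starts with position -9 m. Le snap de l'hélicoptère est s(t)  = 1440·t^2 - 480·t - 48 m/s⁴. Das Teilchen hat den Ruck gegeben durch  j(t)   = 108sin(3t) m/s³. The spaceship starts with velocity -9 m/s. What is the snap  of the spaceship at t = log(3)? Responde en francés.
De l'équation du snap s(t) = 9·exp(-t), nous substituons t = log(3) pour obtenir s = 3.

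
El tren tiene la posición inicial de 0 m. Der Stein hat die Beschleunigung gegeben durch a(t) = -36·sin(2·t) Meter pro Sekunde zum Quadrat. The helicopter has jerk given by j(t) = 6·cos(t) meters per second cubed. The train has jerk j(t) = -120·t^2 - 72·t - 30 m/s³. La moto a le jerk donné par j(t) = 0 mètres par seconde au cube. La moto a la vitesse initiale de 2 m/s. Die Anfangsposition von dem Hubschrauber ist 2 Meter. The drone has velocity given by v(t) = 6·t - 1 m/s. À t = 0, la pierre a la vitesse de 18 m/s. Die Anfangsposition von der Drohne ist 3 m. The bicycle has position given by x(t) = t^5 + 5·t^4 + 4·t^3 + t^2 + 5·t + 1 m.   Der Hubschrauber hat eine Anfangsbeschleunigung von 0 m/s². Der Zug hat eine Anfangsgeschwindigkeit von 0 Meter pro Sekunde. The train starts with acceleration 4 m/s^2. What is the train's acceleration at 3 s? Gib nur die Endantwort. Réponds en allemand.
Bei t = 3, a = -1490.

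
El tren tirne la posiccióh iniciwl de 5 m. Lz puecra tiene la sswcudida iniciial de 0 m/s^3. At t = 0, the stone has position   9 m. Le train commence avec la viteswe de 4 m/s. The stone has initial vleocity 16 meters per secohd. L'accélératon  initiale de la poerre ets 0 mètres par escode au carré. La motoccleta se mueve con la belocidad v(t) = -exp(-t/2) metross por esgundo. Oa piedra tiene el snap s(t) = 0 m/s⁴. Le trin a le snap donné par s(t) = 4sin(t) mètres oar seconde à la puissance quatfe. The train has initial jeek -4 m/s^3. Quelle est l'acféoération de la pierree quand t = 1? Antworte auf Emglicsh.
Starting from snap s(t) = 0, we take 2 antiderivatives. Taking ∫s(t)dt and applying j(0) = 0, we find j(t) = 0. The integral of jerk, with a(0) = 0, gives acceleration: a(t) = 0. Using a(t) = 0 and substituting t = 1, we find a = 0.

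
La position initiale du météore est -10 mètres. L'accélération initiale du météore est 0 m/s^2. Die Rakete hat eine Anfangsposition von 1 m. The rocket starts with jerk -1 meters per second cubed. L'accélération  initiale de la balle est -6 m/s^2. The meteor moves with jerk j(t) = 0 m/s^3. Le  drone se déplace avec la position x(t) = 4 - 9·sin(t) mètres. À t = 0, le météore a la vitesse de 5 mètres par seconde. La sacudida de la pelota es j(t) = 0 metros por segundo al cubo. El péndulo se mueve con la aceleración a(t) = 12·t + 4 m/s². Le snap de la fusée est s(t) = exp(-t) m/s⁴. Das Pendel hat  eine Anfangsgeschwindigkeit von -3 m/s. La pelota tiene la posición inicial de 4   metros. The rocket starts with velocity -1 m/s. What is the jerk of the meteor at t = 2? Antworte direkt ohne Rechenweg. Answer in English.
The jerk at t = 2 is j = 0.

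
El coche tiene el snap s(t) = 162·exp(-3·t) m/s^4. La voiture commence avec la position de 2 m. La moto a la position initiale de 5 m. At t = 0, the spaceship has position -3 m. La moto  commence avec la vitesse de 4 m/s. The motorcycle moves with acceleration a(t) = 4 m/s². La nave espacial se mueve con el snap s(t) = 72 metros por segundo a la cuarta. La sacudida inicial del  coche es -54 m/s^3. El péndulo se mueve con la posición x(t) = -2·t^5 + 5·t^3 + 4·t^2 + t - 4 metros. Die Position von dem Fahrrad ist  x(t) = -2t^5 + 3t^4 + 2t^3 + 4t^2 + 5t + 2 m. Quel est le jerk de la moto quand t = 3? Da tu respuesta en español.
Para resolver esto, necesitamos tomar 1 derivada de nuestra ecuación de la aceleración a(t) = 4. Tomando d/dt de a(t), encontramos j(t) = 0. De la ecuación de la sacudida j(t) = 0, sustituimos t = 3 para obtener j = 0.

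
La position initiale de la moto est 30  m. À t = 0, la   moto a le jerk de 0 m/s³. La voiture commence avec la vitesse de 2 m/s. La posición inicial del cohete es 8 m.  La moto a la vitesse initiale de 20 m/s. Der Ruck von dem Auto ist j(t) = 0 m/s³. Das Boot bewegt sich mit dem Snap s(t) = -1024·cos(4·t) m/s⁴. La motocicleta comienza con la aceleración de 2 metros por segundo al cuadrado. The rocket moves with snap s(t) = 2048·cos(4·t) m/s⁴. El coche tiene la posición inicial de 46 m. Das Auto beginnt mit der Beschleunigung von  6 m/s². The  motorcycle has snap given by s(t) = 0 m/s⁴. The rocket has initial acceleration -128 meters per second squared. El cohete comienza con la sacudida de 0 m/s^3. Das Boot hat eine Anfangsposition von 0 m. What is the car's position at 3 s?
To find the answer, we compute 3 antiderivatives of j(t) = 0. Taking ∫j(t)dt and applying a(0) = 6, we find a(t) = 6. Integrating acceleration and using the initial condition v(0) = 2, we get v(t) = 6·t + 2. The antiderivative of velocity is position. Using x(0) = 46, we get x(t) = 3·t^2 + 2·t + 46. We have position x(t) = 3·t^2 + 2·t + 46. Substituting t = 3: x(3) = 79.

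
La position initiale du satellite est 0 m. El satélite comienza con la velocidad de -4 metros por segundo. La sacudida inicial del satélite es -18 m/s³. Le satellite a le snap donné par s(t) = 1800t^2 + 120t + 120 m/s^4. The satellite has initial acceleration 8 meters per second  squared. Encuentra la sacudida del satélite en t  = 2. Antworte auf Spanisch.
Partiendo del snap s(t) = 1800·t^2 + 120·t + 120, tomamos 1 antiderivada. La antiderivada del snap es la sacudida. Usando j(0) = -18, obtenemos j(t) = 600·t^3 + 60·t^2 + 120·t - 18. Tenemos la sacudida j(t) = 600·t^3 + 60·t^2 + 120·t - 18. Sustituyendo t = 2: j(2) = 5262.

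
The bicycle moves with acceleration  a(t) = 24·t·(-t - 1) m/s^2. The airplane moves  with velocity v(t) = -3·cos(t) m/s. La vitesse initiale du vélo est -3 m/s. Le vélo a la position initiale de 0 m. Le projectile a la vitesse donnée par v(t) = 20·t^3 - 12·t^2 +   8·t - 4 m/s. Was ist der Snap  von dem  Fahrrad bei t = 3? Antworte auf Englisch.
We must differentiate our acceleration equation a(t) = 24·t·(-t - 1) 2 times. The derivative of acceleration gives jerk: j(t) = -48·t - 24. Differentiating jerk, we get snap: s(t) = -48. Using s(t) = -48 and substituting t = 3, we find s = -48.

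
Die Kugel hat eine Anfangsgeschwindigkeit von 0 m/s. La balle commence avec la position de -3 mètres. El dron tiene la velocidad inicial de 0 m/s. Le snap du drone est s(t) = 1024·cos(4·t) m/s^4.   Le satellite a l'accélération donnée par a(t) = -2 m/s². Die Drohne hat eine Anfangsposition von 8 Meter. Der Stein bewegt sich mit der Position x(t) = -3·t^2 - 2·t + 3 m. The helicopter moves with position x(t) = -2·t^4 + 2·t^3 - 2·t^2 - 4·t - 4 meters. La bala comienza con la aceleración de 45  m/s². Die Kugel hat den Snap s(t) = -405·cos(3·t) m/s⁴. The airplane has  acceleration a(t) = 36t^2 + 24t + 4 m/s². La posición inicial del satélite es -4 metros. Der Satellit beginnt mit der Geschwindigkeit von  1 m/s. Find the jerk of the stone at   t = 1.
To solve this, we need to take 3 derivatives of our position equation x(t) = -3·t^2 - 2·t + 3. Taking d/dt of x(t), we find v(t) = -6·t - 2. Taking d/dt of v(t), we find a(t) = -6. Differentiating acceleration, we get jerk: j(t) = 0. We have jerk j(t) = 0. Substituting t = 1: j(1) = 0.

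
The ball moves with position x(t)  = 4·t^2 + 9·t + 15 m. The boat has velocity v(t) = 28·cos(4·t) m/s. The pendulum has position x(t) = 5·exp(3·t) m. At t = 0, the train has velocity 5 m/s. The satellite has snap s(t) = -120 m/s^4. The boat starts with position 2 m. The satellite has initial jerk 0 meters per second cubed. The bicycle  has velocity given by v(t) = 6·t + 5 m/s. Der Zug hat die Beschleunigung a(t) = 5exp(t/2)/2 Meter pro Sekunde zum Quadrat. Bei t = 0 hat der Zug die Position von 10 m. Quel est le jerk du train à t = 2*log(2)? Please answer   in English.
We must differentiate our acceleration equation a(t) = 5·exp(t/2)/2 1 time. Taking d/dt of a(t), we find j(t) = 5·exp(t/2)/4. We have jerk j(t) = 5·exp(t/2)/4. Substituting t = 2*log(2): j(2*log(2)) = 5/2.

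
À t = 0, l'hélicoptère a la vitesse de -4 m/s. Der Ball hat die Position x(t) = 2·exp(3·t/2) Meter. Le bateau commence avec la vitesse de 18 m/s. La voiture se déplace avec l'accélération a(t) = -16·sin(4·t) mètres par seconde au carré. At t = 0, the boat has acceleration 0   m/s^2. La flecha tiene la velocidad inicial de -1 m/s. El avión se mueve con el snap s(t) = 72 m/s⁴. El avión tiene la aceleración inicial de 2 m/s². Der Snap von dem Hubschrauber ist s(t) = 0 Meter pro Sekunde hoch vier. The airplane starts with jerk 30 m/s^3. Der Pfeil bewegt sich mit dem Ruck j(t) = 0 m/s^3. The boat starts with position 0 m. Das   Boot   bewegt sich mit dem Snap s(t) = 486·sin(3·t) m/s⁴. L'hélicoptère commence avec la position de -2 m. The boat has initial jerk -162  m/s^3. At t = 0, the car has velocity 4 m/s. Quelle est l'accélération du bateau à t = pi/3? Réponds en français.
Pour résoudre ceci, nous devons prendre 2 intégrales de notre équation du snap s(t) = 486·sin(3·t). En prenant ∫s(t)dt et en appliquant j(0) = -162, nous trouvons j(t) = -162·cos(3·t). La primitive du jerk est l'accélération. En utilisant a(0) = 0, nous obtenons a(t) = -54·sin(3·t). De l'équation de l'accélération a(t) = -54·sin(3·t), nous substituons t = pi/3 pour obtenir a = 0.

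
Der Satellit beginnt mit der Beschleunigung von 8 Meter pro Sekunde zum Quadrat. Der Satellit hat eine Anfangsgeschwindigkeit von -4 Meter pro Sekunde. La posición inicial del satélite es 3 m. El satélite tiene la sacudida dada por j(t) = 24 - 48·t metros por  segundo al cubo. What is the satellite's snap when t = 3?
To solve this, we need to take 1 derivative of our jerk equation j(t) = 24 - 48·t. Differentiating jerk, we get snap: s(t) = -48. Using s(t) = -48 and substituting t = 3, we find s = -48.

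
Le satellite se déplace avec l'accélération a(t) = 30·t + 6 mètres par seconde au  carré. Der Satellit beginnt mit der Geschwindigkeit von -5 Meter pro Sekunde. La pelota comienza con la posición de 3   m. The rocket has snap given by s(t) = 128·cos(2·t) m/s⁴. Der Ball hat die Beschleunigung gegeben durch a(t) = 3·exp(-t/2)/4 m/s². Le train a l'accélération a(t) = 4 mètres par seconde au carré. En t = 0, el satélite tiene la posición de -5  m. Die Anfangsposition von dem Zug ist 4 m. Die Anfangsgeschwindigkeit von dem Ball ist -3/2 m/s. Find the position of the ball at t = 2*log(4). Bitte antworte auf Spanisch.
Necesitamos integrar nuestra ecuación de la aceleración a(t) = 3·exp(-t/2)/4 2 veces. La integral de la aceleración, con v(0) = -3/2, da la velocidad: v(t) = -3·exp(-t/2)/2. La integral de la velocidad, con x(0) = 3, da la posición: x(t) = 3·exp(-t/2). De la ecuación de la posición x(t) = 3·exp(-t/2), sustituimos t = 2*log(4) para obtener x = 3/4.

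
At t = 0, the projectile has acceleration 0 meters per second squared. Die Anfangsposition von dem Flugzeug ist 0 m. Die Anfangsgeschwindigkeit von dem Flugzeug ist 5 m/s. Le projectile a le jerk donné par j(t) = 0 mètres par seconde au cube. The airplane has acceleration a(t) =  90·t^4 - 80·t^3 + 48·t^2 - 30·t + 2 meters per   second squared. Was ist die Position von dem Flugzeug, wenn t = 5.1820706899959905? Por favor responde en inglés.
We need to integrate our acceleration equation a(t) = 90·t^4 - 80·t^3 + 48·t^2 - 30·t + 2 2 times. Taking ∫a(t)dt and applying v(0) = 5, we find v(t) = 18·t^5 - 20·t^4 + 16·t^3 - 15·t^2 + 2·t + 5. Taking ∫v(t)dt and applying x(0) = 0, we find x(t) = 3·t^6 - 4·t^5 + 4·t^4 - 5·t^3 + t^2 + 5·t. Using x(t) = 3·t^6 - 4·t^5 + 4·t^4 - 5·t^3 + t^2 + 5·t and substituting t = 5.1820706899959905, we find x = 45389.0451573418.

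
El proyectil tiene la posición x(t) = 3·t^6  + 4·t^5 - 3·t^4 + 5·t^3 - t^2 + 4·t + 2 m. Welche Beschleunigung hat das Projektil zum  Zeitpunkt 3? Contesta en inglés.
To solve this, we need to take 2 derivatives of our position equation x(t) = 3·t^6 + 4·t^5 - 3·t^4 + 5·t^3 - t^2 + 4·t + 2. The derivative of position gives velocity: v(t) = 18·t^5 + 20·t^4 - 12·t^3 + 15·t^2 - 2·t + 4. Taking d/dt of v(t), we find a(t) = 90·t^4 + 80·t^3 - 36·t^2 + 30·t - 2. We have acceleration a(t) = 90·t^4 + 80·t^3 - 36·t^2 + 30·t - 2. Substituting t = 3: a(3) = 9214.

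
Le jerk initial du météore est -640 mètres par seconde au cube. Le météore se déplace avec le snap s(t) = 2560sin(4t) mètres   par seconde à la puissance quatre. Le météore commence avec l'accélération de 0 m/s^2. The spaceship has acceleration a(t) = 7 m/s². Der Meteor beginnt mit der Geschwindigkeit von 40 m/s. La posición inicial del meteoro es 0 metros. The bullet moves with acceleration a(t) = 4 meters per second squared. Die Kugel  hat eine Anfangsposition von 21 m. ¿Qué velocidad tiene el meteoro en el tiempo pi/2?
Para resolver esto, necesitamos tomar 3 integrales de nuestra ecuación del snap s(t) = 2560·sin(4·t). La antiderivada del snap, con j(0) = -640, da la sacudida: j(t) = -640·cos(4·t). La integral de la sacudida es la aceleración. Usando a(0) = 0, obtenemos a(t) = -160·sin(4·t). La integral de la aceleración, con v(0) = 40, da la velocidad: v(t) = 40·cos(4·t). Tenemos la velocidad v(t) = 40·cos(4·t). Sustituyendo t = pi/2: v(pi/2) = 40.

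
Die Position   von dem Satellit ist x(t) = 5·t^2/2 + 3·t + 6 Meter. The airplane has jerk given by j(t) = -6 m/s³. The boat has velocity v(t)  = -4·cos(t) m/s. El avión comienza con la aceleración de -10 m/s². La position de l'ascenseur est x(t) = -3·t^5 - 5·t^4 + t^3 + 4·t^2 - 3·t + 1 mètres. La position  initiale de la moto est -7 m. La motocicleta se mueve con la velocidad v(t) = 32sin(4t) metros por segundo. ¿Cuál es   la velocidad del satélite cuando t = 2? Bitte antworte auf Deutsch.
Um dies zu lösen, müssen wir 1 Ableitung unserer Gleichung für die Position x(t) = 5·t^2/2 + 3·t + 6 nehmen. Durch Ableiten von der Position erhalten wir die Geschwindigkeit: v(t) = 5·t + 3. Aus der Gleichung für die Geschwindigkeit v(t) = 5·t + 3, setzen wir t = 2 ein und erhalten v = 13.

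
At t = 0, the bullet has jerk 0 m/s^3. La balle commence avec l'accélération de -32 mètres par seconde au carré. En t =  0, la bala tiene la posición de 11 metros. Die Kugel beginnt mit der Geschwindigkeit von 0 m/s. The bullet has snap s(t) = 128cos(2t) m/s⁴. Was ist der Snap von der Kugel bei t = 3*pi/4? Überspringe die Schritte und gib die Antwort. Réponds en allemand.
Die Antwort ist 0.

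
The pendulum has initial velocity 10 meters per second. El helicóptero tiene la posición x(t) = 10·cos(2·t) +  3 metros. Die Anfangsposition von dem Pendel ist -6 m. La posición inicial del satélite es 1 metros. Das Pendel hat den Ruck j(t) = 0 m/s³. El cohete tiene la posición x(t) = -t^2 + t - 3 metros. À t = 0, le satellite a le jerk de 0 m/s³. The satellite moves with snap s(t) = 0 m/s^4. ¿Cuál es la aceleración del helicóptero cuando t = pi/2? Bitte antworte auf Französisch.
Nous devons dériver notre équation de la position x(t) = 10·cos(2·t) + 3 2 fois. La dérivée de la position donne la vitesse: v(t) = -20·sin(2·t). En dérivant la vitesse, nous obtenons l'accélération: a(t) = -40·cos(2·t). De l'équation de l'accélération a(t) = -40·cos(2·t), nous substituons t = pi/2 pour obtenir a = 40.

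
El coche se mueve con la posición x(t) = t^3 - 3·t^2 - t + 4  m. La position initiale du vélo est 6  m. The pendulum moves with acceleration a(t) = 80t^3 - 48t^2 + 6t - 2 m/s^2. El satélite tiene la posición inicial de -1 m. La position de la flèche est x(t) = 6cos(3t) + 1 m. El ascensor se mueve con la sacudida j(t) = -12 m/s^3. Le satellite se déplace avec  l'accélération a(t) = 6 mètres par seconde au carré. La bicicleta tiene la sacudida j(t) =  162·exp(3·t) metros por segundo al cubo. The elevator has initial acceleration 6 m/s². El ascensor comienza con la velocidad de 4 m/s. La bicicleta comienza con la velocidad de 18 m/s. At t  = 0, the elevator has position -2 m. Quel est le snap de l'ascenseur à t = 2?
En partant du jerk j(t) = -12, nous prenons 1 dérivée. En dérivant le jerk, nous obtenons le snap: s(t) = 0. En utilisant s(t) = 0 et en substituant t = 2, nous trouvons s = 0.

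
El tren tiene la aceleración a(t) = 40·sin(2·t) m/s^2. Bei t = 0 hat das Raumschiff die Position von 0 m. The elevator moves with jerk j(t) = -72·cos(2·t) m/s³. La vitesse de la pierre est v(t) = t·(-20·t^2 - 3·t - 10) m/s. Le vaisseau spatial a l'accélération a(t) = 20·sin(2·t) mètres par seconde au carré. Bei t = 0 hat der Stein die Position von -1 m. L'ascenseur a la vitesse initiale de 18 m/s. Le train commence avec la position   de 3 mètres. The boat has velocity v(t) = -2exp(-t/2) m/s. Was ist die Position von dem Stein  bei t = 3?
Ausgehend von der Geschwindigkeit v(t) = t·(-20·t^2 - 3·t - 10), nehmen wir 1 Stammfunktion. Das Integral von der Geschwindigkeit ist die Position. Mit x(0) = -1 erhalten wir x(t) = -5·t^4 - t^3 - 5·t^2 - 1. Wir haben die Position x(t) = -5·t^4 - t^3 - 5·t^2 - 1. Durch Einsetzen von t = 3: x(3) = -478.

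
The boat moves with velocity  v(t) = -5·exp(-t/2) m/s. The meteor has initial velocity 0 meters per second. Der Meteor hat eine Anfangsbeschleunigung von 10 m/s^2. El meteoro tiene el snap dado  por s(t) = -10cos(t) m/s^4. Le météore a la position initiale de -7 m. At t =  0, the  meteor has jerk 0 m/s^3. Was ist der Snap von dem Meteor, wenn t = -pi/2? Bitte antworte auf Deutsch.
Wir haben den Snap s(t) = -10·cos(t). Durch Einsetzen von t = -pi/2: s(-pi/2) = 0.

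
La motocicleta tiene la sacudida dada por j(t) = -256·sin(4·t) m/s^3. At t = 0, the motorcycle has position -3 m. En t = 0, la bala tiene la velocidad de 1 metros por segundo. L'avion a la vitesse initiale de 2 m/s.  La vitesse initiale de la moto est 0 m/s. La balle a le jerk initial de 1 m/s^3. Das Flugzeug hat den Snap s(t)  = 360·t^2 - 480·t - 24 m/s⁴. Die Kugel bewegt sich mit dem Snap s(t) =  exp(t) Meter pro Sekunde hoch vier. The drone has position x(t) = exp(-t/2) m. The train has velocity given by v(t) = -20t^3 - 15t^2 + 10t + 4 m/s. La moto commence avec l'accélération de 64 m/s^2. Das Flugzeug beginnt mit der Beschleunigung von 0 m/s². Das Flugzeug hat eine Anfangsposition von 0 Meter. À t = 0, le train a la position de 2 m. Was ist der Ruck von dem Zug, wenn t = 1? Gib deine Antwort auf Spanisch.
Partiendo de la velocidad v(t) = -20·t^3 - 15·t^2 + 10·t + 4, tomamos 2 derivadas. Derivando la velocidad, obtenemos la aceleración: a(t) = -60·t^2 - 30·t + 10. Tomando d/dt de a(t), encontramos j(t) = -120·t - 30. Tenemos la sacudida j(t) = -120·t - 30. Sustituyendo t = 1: j(1) = -150.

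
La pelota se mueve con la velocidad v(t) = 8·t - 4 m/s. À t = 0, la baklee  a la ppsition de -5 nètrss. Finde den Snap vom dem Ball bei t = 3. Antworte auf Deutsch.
Wir müssen unsere Gleichung für die Geschwindigkeit v(t) = 8·t - 4 3-mal ableiten. Durch Ableiten von der Geschwindigkeit erhalten wir die Beschleunigung: a(t) = 8. Durch Ableiten von der Beschleunigung erhalten wir den Ruck: j(t) = 0. Durch Ableiten von dem Ruck erhalten wir den Snap: s(t) = 0. Wir haben den Snap s(t) = 0. Durch Einsetzen von t = 3: s(3) = 0.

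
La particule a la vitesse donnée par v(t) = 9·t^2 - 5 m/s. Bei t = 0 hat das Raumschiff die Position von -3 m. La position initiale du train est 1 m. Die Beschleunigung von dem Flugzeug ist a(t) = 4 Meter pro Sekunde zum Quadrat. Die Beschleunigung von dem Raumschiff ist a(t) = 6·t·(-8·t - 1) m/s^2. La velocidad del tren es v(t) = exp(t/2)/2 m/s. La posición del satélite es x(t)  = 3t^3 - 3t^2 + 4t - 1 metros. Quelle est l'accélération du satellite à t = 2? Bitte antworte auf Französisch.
En partant de la position x(t) = 3·t^3 - 3·t^2 + 4·t - 1, nous prenons 2 dérivées. En dérivant la position, nous obtenons la vitesse: v(t) = 9·t^2 - 6·t + 4. La dérivée de la vitesse donne l'accélération: a(t) = 18·t - 6. Nous avons l'accélération a(t) = 18·t - 6. En substituant t = 2: a(2) = 30.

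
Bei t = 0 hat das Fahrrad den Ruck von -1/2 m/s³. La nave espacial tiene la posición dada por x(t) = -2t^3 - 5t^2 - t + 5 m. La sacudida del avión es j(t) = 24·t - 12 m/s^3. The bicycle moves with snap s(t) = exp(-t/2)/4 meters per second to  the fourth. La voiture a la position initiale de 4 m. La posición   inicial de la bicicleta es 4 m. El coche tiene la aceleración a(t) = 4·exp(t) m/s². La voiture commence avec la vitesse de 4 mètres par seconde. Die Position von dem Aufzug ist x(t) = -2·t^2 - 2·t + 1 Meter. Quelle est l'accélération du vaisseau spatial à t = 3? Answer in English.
To solve this, we need to take 2 derivatives of our position equation x(t) = -2·t^3 - 5·t^2 - t + 5. Differentiating position, we get velocity: v(t) = -6·t^2 - 10·t - 1. Taking d/dt of v(t), we find a(t) = -12·t - 10. From the given acceleration equation a(t) = -12·t - 10, we substitute t = 3 to get a = -46.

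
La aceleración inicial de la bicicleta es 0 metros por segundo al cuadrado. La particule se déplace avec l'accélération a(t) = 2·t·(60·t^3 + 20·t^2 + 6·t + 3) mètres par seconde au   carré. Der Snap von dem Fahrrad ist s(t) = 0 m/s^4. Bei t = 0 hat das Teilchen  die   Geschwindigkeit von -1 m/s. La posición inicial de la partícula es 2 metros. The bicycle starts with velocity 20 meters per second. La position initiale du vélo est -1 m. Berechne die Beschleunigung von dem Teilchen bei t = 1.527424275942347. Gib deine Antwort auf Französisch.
Nous avons l'accélération a(t) = 2·t·(60·t^3 + 20·t^2 + 6·t + 3). En substituant t = 1.527424275942347: a(1.527424275942347) = 832.862233145160.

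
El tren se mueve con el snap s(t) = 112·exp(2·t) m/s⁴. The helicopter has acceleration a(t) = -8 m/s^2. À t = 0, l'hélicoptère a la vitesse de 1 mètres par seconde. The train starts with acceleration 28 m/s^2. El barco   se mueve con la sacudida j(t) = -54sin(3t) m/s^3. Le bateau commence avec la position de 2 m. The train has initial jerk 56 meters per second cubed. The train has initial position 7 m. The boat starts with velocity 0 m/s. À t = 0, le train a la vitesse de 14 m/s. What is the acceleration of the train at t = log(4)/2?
To solve this, we need to take 2 antiderivatives of our snap equation s(t) = 112·exp(2·t). Taking ∫s(t)dt and applying j(0) = 56, we find j(t) = 56·exp(2·t). Integrating jerk and using the initial condition a(0) = 28, we get a(t) = 28·exp(2·t). From the given acceleration equation a(t) = 28·exp(2·t), we substitute t = log(4)/2 to get a = 112.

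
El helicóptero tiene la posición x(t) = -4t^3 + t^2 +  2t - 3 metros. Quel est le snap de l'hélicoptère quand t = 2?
Nous devons dériver notre équation de la position x(t) = -4·t^3 + t^2 + 2·t - 3 4 fois. La dérivée de la position donne la vitesse: v(t) = -12·t^2 + 2·t + 2. La dérivée de la vitesse donne l'accélération: a(t) = 2 - 24·t. En prenant d/dt de a(t), nous trouvons j(t) = -24. En prenant d/dt de j(t), nous trouvons s(t) = 0. De l'équation du snap s(t) = 0, nous substituons t = 2 pour obtenir s = 0.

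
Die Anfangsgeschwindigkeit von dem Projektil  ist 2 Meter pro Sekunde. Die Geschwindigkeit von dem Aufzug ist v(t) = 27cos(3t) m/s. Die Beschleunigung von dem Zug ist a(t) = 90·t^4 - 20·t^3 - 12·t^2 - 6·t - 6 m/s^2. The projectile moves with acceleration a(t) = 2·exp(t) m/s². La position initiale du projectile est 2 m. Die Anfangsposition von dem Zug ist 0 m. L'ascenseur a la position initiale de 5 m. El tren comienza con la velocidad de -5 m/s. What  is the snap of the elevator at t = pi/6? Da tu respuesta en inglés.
Starting from velocity v(t) = 27·cos(3·t), we take 3 derivatives. Differentiating velocity, we get acceleration: a(t) = -81·sin(3·t). The derivative of acceleration gives jerk: j(t) = -243·cos(3·t). The derivative of jerk gives snap: s(t) = 729·sin(3·t). We have snap s(t) = 729·sin(3·t). Substituting t = pi/6: s(pi/6) = 729.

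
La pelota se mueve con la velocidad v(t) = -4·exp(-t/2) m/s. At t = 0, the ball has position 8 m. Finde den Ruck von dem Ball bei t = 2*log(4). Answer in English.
We must differentiate our velocity equation v(t) = -4·exp(-t/2) 2 times. The derivative of velocity gives acceleration: a(t) = 2·exp(-t/2). Differentiating acceleration, we get jerk: j(t) = -exp(-t/2). We have jerk j(t) = -exp(-t/2). Substituting t = 2*log(4): j(2*log(4)) = -1/4.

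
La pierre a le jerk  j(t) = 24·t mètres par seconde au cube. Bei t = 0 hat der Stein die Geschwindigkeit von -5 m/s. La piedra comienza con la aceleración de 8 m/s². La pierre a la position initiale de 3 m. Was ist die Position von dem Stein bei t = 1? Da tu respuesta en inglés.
We need to integrate our jerk equation j(t) = 24·t 3 times. Integrating jerk and using the initial condition a(0) = 8, we get a(t) = 12·t^2 + 8. Integrating acceleration and using the initial condition v(0) = -5, we get v(t) = 4·t^3 + 8·t - 5. Taking ∫v(t)dt and applying x(0) = 3, we find x(t) = t^4 + 4·t^2 - 5·t + 3. We have position x(t) = t^4 + 4·t^2 - 5·t + 3. Substituting t = 1: x(1) = 3.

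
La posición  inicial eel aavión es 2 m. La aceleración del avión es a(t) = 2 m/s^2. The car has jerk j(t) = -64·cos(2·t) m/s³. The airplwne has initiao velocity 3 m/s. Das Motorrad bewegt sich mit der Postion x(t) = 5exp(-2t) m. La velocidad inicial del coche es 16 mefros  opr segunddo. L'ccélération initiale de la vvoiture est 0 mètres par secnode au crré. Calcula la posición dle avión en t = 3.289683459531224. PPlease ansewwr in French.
Nous devons trouver la primitive de notre équation de l'accélération a(t) = 2 2 fois. En intégrant l'accélération et en utilisant la condition initiale v(0) = 3, nous obtenons v(t) = 2·t + 3. En prenant ∫v(t)dt et en appliquant x(0) = 2, nous trouvons x(t) = t^2 + 3·t + 2. De l'équation de la position x(t) = t^2 + 3·t + 2, nous substituons t = 3.289683459531224 pour obtenir x = 22.6910676425070.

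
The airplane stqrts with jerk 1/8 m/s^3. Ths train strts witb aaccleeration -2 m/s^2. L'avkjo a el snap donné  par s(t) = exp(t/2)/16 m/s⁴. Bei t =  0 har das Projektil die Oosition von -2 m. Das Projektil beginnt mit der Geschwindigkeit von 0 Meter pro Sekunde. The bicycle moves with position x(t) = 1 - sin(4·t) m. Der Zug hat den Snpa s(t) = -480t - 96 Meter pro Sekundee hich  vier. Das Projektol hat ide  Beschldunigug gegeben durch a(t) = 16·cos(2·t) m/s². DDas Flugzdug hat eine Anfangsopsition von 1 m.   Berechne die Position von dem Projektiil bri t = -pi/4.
Wir müssen die Stammfunktion unserer Gleichung für die Beschleunigung a(t) = 16·cos(2·t) 2-mal finden. Das Integral von der Beschleunigung, mit v(0) = 0, ergibt die Geschwindigkeit: v(t) = 8·sin(2·t). Die Stammfunktion von der Geschwindigkeit, mit x(0) = -2, ergibt die Position: x(t) = 2 - 4·cos(2·t). Wir haben die Position x(t) = 2 - 4·cos(2·t). Durch Einsetzen von t = -pi/4: x(-pi/4) = 2.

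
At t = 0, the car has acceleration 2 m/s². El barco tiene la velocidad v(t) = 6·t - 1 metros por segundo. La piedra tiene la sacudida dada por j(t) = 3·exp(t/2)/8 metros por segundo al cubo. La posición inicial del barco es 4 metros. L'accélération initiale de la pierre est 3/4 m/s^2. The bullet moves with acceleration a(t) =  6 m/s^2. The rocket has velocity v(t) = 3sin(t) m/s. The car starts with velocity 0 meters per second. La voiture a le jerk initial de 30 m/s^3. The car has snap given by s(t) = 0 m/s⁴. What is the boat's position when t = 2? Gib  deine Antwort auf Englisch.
We need to integrate our velocity equation v(t) = 6·t - 1 1 time. The antiderivative of velocity is position. Using x(0) = 4, we get x(t) = 3·t^2 - t + 4. We have position x(t) = 3·t^2 - t + 4. Substituting t = 2: x(2) = 14.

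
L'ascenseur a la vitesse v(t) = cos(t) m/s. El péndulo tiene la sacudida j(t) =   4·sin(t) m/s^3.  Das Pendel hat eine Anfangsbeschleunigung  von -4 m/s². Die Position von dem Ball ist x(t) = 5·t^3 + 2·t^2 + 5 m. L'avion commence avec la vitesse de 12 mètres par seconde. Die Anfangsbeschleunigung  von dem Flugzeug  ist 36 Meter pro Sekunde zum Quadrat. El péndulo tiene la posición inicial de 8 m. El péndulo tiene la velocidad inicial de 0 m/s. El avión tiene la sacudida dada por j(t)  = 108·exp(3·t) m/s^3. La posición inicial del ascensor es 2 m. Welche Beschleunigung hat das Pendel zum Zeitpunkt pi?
Wir müssen das Integral unserer Gleichung für den Ruck j(t) = 4·sin(t) 1-mal finden. Durch Integration von dem Ruck und Verwendung der Anfangsbedingung a(0) = -4, erhalten wir a(t) = -4·cos(t). Mit a(t) = -4·cos(t) und Einsetzen von t = pi, finden wir a = 4.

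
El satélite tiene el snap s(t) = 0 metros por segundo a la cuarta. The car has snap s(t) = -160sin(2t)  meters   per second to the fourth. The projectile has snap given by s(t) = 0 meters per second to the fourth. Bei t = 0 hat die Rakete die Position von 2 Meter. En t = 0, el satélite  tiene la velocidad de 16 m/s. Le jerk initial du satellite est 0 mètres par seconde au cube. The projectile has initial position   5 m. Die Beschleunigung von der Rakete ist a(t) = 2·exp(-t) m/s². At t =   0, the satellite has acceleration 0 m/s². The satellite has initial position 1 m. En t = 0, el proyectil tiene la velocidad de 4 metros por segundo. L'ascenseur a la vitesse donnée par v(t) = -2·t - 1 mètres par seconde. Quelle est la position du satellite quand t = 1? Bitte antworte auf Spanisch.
Para resolver esto, necesitamos tomar 4 integrales de nuestra ecuación del snap s(t) = 0. La antiderivada del snap es la sacudida. Usando j(0) = 0, obtenemos j(t) = 0. La integral de la sacudida es la aceleración. Usando a(0) = 0, obtenemos a(t) = 0. Integrando la aceleración y usando la condición inicial v(0) = 16, obtenemos v(t) = 16. Integrando la velocidad y usando la condición inicial x(0) = 1, obtenemos x(t) = 16·t + 1. De la ecuación de la posición x(t) = 16·t + 1, sustituimos t = 1 para obtener x = 17.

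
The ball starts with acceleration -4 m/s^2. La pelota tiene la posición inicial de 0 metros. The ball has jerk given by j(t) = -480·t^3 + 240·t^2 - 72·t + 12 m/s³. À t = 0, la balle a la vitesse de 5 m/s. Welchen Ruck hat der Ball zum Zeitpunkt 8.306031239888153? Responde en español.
Usando j(t) = -480·t^3 + 240·t^2 - 72·t + 12 y sustituyendo t = 8.306031239888153, encontramos j = -259084.900575763.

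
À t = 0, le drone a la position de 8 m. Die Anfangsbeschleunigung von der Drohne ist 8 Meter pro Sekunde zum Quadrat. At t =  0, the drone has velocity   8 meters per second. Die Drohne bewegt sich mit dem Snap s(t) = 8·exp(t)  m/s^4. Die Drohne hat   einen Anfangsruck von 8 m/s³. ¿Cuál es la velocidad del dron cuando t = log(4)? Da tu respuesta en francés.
Nous devons intégrer notre équation du snap s(t) = 8·exp(t) 3 fois. L'intégrale du snap, avec j(0) = 8, donne le jerk: j(t) = 8·exp(t). La primitive du jerk, avec a(0) = 8, donne l'accélération: a(t) = 8·exp(t). En intégrant l'accélération et en utilisant la condition initiale v(0) = 8, nous obtenons v(t) = 8·exp(t). De l'équation de la vitesse v(t) = 8·exp(t), nous substituons t = log(4) pour obtenir v = 32.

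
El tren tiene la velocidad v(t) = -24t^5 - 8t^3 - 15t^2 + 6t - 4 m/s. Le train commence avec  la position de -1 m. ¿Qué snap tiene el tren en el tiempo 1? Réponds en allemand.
Ausgehend von der Geschwindigkeit v(t) = -24·t^5 - 8·t^3 - 15·t^2 + 6·t - 4, nehmen wir 3 Ableitungen. Die Ableitung von der Geschwindigkeit ergibt die Beschleunigung: a(t) = -120·t^4 - 24·t^2 - 30·t + 6. Die Ableitung von der Beschleunigung ergibt den Ruck: j(t) = -480·t^3 - 48·t - 30. Die Ableitung von dem Ruck ergibt den Snap: s(t) = -1440·t^2 - 48. Mit s(t) = -1440·t^2 - 48 und Einsetzen von t = 1, finden wir s = -1488.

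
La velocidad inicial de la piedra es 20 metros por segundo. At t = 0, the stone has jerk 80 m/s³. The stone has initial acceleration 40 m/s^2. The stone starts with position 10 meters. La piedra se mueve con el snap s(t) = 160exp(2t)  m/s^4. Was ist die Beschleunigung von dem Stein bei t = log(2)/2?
Wir müssen das Integral unserer Gleichung für den Snap s(t) = 160·exp(2·t) 2-mal finden. Die Stammfunktion von dem Snap, mit j(0) = 80, ergibt den Ruck: j(t) = 80·exp(2·t). Das Integral von dem Ruck ist die Beschleunigung. Mit a(0) = 40 erhalten wir a(t) = 40·exp(2·t). Wir haben die Beschleunigung a(t) = 40·exp(2·t). Durch Einsetzen von t = log(2)/2: a(log(2)/2) = 80.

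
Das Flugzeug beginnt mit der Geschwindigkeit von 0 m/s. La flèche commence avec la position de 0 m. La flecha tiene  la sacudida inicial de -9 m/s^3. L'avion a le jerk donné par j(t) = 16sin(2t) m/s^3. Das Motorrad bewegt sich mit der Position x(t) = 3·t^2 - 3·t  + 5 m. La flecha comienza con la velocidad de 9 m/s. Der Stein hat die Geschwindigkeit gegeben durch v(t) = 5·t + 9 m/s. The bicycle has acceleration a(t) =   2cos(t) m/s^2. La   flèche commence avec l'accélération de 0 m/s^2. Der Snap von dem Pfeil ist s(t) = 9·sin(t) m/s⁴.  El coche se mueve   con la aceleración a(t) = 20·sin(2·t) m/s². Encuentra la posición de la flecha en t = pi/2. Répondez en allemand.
Ausgehend von dem Snap s(t) = 9·sin(t), nehmen wir 4 Stammfunktionen. Das Integral von dem Snap, mit j(0) = -9, ergibt den Ruck: j(t) = -9·cos(t). Mit ∫j(t)dt und Anwendung von a(0) = 0, finden wir a(t) = -9·sin(t). Durch Integration von der Beschleunigung und Verwendung der Anfangsbedingung v(0) = 9, erhalten wir v(t) = 9·cos(t). Die Stammfunktion von der Geschwindigkeit, mit x(0) = 0, ergibt die Position: x(t) = 9·sin(t). Mit x(t) = 9·sin(t) und Einsetzen von t = pi/2, finden wir x = 9.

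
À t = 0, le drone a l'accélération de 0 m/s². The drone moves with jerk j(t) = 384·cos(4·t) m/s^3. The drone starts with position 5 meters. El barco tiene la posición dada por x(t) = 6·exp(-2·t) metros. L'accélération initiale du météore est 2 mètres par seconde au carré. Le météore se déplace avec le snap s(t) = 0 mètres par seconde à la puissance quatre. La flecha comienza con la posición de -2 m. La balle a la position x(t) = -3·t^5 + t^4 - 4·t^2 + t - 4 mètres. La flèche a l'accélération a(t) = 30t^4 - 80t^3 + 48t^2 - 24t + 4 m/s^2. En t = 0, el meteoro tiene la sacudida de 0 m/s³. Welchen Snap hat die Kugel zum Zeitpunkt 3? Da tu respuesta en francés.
En partant de la position x(t) = -3·t^5 + t^4 - 4·t^2 + t - 4, nous prenons 4 dérivées. En dérivant la position, nous obtenons la vitesse: v(t) = -15·t^4 + 4·t^3 - 8·t + 1. La dérivée de la vitesse donne l'accélération: a(t) = -60·t^3 + 12·t^2 - 8. La dérivée de l'accélération donne le jerk: j(t) = -180·t^2 + 24·t. La dérivée du jerk donne le snap: s(t) = 24 - 360·t. Nous avons le snap s(t) = 24 - 360·t. En substituant t = 3: s(3) = -1056.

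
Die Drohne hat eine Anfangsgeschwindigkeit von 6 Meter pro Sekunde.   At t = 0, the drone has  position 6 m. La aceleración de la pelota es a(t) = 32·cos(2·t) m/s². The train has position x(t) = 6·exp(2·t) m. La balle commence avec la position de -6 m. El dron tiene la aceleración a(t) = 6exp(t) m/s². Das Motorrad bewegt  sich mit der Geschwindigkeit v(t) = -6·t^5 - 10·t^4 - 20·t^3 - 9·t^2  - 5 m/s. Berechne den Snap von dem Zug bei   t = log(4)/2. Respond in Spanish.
Partiendo de la posición x(t) = 6·exp(2·t), tomamos 4 derivadas. La derivada de la posición da la velocidad: v(t) = 12·exp(2·t). Tomando d/dt de v(t), encontramos a(t) = 24·exp(2·t). Tomando d/dt de a(t), encontramos j(t) = 48·exp(2·t). La derivada de la sacudida da el snap: s(t) = 96·exp(2·t). Usando s(t) = 96·exp(2·t) y sustituyendo t = log(4)/2, encontramos s = 384.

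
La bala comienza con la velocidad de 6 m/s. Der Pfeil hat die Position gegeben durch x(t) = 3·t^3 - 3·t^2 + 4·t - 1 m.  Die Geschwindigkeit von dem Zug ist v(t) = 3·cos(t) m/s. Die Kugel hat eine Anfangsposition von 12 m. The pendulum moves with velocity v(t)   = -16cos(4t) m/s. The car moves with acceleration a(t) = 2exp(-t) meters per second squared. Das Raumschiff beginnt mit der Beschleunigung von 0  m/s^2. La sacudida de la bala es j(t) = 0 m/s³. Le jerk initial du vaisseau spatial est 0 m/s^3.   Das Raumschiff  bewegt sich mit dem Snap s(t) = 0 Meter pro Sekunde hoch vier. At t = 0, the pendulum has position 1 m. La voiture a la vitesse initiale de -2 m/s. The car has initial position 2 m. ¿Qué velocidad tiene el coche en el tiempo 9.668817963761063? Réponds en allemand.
Wir müssen unsere Gleichung für die Beschleunigung a(t) = 2·exp(-t) 1-mal integrieren. Das Integral von der Beschleunigung ist die Geschwindigkeit. Mit v(0) = -2 erhalten wir v(t) = -2·exp(-t). Mit v(t) = -2·exp(-t) und Einsetzen von t = 9.668817963761063, finden wir v = -0.000126449089771562.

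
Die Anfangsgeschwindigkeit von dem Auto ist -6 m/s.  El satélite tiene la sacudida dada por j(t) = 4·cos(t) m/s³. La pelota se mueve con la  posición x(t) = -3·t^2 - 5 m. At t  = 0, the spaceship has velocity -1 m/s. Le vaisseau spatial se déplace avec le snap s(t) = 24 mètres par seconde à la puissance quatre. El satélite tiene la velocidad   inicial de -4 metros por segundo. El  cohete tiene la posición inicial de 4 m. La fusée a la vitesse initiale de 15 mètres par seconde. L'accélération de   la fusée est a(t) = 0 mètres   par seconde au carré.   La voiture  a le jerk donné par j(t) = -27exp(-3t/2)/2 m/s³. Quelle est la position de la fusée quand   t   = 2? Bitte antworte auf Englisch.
Starting from acceleration a(t) = 0, we take 2 integrals. Integrating acceleration and using the initial condition v(0) = 15, we get v(t) = 15. The integral of velocity is position. Using x(0) = 4, we get x(t) = 15·t + 4. From the given position equation x(t) = 15·t + 4, we substitute t = 2 to get x = 34.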